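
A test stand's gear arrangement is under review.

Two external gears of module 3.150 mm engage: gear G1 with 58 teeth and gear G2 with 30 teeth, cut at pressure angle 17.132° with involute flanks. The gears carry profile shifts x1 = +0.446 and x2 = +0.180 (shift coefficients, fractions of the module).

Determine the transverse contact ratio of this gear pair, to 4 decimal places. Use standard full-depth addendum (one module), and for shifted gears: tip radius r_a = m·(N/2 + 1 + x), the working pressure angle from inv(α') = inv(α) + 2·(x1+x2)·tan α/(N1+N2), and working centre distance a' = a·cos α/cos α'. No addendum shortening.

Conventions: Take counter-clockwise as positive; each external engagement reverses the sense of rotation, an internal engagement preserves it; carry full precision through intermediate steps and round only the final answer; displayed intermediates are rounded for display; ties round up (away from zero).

topology: single-mesh involute geometry — m = 3.150, 58T/30T pair
base radii: r_b1 = 87.296677, r_b2 = 45.153453
tip radii: r_a1 = 95.904900, r_a2 = 50.967000
inv(α') = inv(17.132°) + 2·(+0.446+0.180)·tan α/(58+30) = 0.01362741  ⇒  α' = 19.43030°
a' = a·cos α / cos α' = 138.6000·cos 17.132°/cos 19.43030° = 140.449150
action lengths: √(r_a1²−r_b1²) = 39.711964, √(r_a2²−r_b2²) = 23.638967
base pitch p_b = π·m·cos α = 9.456917
CR = (39.711964 + 23.638967 − 140.449150·sin 19.43030°)/9.456917 = 1.758409
contact ratio ≈ 1.7584

1.7584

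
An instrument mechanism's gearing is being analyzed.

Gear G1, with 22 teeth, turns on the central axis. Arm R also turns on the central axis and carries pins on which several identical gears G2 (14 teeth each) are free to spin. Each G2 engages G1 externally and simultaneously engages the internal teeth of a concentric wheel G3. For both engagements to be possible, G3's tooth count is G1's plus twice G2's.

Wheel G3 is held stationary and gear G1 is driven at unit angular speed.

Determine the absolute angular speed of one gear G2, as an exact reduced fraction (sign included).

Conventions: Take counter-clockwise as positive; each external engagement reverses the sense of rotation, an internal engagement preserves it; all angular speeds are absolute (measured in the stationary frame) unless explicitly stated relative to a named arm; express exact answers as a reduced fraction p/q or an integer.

class = planetary set [G3 = 22+2·14 = 50; Willis about the carrier]
ring teeth: 22 + 2·14 = 50
22(ω_sun−ω_arm) = −50(ω_ring−ω_arm),  ω_ring = 0, ω_sun = 1
22(1−ω_arm) = −50(0−ω_arm)  ⇒  72·ω_arm = 22  ⇒  ω_arm = 11/36
sun–planet mesh: 22·(1−11/36) = −14·(ω_p−ω_arm)  ⇒  ω_p−ω_arm = -275/252
ω_p = 11/36 − 275/252 = -11/14
exact speed ratio = -11/14

-11/14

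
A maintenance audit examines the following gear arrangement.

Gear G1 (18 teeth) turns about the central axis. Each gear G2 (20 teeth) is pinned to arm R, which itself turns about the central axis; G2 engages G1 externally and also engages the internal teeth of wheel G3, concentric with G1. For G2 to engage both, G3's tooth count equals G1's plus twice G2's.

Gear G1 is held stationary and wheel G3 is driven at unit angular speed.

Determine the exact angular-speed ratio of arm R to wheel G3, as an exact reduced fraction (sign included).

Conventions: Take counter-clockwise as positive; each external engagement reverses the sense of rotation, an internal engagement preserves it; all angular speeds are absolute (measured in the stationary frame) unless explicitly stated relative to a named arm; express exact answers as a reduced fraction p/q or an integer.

topology: planetary set — G1 18T / G2 20T / G3 58T, arm = carrier (Willis)
ring teeth: 18 + 2·20 = 58
18(ω_sun−ω_arm) = −58(ω_ring−ω_arm),  ω_sun = 0, ω_ring = 1
18(0−ω_arm) = −58(1−ω_arm)  ⇒  76·ω_arm = 58  ⇒  ω_arm = 29/38
ω_out/ω_in = 29/38

29/38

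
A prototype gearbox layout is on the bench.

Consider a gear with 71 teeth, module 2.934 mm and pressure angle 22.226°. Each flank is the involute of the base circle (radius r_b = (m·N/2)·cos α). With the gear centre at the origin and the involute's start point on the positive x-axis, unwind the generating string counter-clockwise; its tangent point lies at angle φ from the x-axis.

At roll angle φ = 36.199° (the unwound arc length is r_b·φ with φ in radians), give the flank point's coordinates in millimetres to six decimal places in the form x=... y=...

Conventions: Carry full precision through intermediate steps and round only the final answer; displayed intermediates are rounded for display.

x=113.783067 y=7.786163

single-mesh involute tooth geometry (71T wheel at module 2.934)
pitch radius r_p = m·N/2 = 2.934·71/2 = 104.157000
base radius r_b = r_p·cos α = 104.157000·cos 22.226° = 96.418034
roll angle φ = 36.199° = 0.63179174 rad
x = r_b·(cos φ + φ·sin φ) = 113.783067
y = r_b·(sin φ − φ·cos φ) = 7.786163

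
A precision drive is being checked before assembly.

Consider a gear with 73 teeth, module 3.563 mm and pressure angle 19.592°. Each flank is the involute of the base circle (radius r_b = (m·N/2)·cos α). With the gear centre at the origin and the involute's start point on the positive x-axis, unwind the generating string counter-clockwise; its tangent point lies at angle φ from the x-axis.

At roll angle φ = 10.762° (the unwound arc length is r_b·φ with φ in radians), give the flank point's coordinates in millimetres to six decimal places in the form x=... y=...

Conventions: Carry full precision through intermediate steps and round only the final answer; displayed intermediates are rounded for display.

x=124.662481 y=0.269690

single-mesh involute tooth geometry (73T wheel at module 3.563)
pitch radius r_p = m·N/2 = 3.563·73/2 = 130.049500
base radius r_b = r_p·cos α = 130.049500·cos 19.592° = 122.520191
roll angle φ = 10.762° = 0.18783233 rad
x = r_b·(cos φ + φ·sin φ) = 124.662481
y = r_b·(sin φ − φ·cos φ) = 0.269690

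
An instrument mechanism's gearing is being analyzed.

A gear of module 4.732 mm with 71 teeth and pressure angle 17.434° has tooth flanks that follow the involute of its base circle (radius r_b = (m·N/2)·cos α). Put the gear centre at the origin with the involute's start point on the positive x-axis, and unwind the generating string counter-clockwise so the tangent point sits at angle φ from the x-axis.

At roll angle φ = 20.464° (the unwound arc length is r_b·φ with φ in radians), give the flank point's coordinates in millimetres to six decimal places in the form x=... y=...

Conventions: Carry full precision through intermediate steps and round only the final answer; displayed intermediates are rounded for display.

x=170.167939 y=2.403157

single-mesh involute tooth geometry (71T wheel at module 4.732)
pitch radius r_p = m·N/2 = 4.732·71/2 = 167.986000
base radius r_b = r_p·cos α = 167.986000·cos 17.434° = 160.269178
roll angle φ = 20.464° = 0.35716418 rad
x = r_b·(cos φ + φ·sin φ) = 170.167939
y = r_b·(sin φ − φ·cos φ) = 2.403157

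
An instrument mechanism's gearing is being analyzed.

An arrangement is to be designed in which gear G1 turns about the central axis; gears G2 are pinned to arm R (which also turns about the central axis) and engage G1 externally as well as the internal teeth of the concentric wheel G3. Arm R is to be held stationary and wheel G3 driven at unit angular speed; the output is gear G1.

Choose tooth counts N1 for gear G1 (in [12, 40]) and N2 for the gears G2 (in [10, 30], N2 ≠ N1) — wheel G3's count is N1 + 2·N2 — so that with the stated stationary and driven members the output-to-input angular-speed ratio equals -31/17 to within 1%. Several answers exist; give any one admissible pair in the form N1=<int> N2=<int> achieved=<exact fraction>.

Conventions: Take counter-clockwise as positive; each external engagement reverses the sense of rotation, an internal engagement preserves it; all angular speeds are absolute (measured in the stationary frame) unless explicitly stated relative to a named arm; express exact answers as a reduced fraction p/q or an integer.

N1=34 N2=14 achieved=-31/17

topology: planetary set — design target -31/17, arm = carrier (Willis)
Willis with ω_arm = 0: ω_sun/ω_ring = −N3/N1; set equal to -31/17  ⇒  N3/N1 = −(-31/17) = 31/17
N3 = N1 + 2·N2  ⇒  N2/N1 = (N3/N1 − 1)/2 = (31/17 − 1)/2 = 7/17
smallest multiple with N1 ≥ 12 and N2 ≥ 10: k = 2  ⇒  N1 = 2·17 = 34, N2 = 2·7 = 14 (N1 ≤ 40, N2 ≤ 30, N2 ≠ N1 ✓), N3 = 34 + 2·14 = 62
check: −N3/N1 with N1 = 34, N3 = 62 gives -31/17; |achieved − target| = 0 ≤ 31/1700 ✓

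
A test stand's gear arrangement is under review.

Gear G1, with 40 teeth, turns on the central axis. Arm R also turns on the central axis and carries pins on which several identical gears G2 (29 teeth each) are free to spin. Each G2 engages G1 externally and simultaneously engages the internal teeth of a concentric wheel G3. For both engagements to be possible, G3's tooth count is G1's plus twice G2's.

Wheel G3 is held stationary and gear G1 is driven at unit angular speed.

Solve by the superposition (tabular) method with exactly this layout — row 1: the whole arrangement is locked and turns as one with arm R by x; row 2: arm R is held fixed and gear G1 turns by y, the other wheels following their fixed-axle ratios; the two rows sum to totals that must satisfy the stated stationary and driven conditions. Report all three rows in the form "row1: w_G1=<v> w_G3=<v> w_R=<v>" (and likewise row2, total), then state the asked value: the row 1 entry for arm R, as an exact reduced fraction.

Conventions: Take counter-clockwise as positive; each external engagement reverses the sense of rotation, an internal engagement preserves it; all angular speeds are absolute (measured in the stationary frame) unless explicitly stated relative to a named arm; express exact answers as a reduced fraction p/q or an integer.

planetary set (40T centre, 29T on arm, 98T internal) — Willis relation
row 1 — lock + rotate with arm: ω_sun = ω_ring = ω_arm = x
row 2: sun turns y, ring = −(40/98)·y, arm 0
boundary: total ω_ring = x − (40/98)·y = 0 and total ω_sun = x + y = 1  ⇒  y = 49/69, x = 20/69
row 2 ring = −(40/98)·49/69 = -20/69
totals (row 1 + row 2): sun 20/69 + 49/69 = 1, ring 20/69 + (-20/69) = 0, arm 20/69 + 0 = 20/69
asked cell (row1, arm) = 20/69

row1: w_G1=20/69 w_G3=20/69 w_R=20/69
row2: w_G1=49/69 w_G3=-20/69 w_R=0
total: w_G1=1 w_G3=0 w_R=20/69
asked value: 20/69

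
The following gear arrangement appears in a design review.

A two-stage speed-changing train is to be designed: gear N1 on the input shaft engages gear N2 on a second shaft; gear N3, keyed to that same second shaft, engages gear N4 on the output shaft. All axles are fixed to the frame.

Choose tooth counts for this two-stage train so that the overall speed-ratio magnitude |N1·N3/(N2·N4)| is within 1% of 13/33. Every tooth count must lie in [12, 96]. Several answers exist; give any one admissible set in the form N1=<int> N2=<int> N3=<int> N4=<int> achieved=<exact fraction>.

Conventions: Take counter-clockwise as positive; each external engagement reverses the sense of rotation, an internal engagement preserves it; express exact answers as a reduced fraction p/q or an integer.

N1=12 N2=33 N3=13 N4=12 achieved=13/33

class = fixed-axis compound train [2-stage, 13/33 wanted]
target = 13/33 in lowest terms: an exact hit needs N1·N3 = k·13 and N2·N4 = k·33 for one integer k, every count in [12, 96]; additionally prefer no 1:1 stage (N1 ≠ N2, N3 ≠ N4)
k = 1…11: no 1:1-free in-range split of k·13 and k·33 into factor pairs; take k = 12
k = 12: N1·N3 = 156 = 12·13, N2·N4 = 396 = 33·12
achieved = 12·13/(33·12) = 13/33; |achieved − target| = 0 ≤ 13/3300 ✓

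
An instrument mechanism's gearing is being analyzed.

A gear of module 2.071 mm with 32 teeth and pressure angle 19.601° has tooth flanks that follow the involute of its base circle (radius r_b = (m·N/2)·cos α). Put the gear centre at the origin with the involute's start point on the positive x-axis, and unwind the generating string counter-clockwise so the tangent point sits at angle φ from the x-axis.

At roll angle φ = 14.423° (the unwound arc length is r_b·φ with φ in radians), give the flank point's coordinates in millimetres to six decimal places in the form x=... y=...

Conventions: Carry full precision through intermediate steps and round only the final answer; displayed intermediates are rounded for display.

x=32.189242 y=0.164929

topology: single-mesh involute geometry — m = 2.071, N = 32
pitch radius r_p = m·N/2 = 2.071·32/2 = 33.136000
base radius r_b = r_p·cos α = 33.136000·cos 19.601° = 31.215822
roll angle φ = 14.423° = 0.25172884 rad
x = r_b·(cos φ + φ·sin φ) = 32.189242
y = r_b·(sin φ − φ·cos φ) = 0.164929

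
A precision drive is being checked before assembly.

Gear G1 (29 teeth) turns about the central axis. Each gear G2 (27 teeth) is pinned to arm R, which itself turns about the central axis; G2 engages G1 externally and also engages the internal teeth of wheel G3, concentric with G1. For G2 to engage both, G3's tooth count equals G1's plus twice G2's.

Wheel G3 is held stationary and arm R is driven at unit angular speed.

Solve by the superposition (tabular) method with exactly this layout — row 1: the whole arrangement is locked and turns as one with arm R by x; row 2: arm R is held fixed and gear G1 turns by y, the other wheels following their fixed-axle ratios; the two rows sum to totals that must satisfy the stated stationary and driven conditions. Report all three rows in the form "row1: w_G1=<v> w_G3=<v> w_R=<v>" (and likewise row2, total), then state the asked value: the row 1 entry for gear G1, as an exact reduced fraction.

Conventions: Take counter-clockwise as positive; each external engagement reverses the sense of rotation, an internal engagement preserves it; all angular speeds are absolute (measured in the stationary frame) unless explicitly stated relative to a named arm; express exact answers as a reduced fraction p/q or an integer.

row1: w_G1=1 w_G3=1 w_R=1
row2: w_G1=83/29 w_G3=-1 w_R=0
total: w_G1=112/29 w_G3=0 w_R=1
asked value: 1

class = planetary set [G3 = 29+2·27 = 83; Willis about the carrier]
row 1: whole set turns with the arm by x
row 2 (arm held, sun turns y): ω_ring = −(29/83)·y, ω_arm = 0
boundary: total ω_ring = x − (29/83)·y = 0 and total ω_arm = x = 1  ⇒  y = 83/29, x = 1
row 2 ring = −(29/83)·83/29 = -1
totals (row 1 + row 2): sun 1 + 83/29 = 112/29, ring 1 + (-1) = 0, arm 1 + 0 = 1
asked cell (row1, sun) = 1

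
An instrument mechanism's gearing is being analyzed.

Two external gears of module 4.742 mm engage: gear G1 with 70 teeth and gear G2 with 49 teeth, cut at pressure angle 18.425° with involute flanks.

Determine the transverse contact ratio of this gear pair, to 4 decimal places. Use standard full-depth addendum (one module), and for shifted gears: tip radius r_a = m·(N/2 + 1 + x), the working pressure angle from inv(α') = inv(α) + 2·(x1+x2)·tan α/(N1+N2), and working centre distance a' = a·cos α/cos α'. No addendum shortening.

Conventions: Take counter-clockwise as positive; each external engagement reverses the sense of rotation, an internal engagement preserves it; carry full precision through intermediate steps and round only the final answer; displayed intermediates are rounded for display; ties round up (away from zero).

class = single-mesh tooth geometry [involute pair 70T × 49T, m = 4.742]
base radii: r_b1 = 157.462078, r_b2 = 110.223455
tip radii: r_a1 = 170.712000, r_a2 = 120.921000
no profile shift: α' = α, a' = a
action lengths: √(r_a1²−r_b1²) = 65.941496, √(r_a2²−r_b2²) = 49.726032
base pitch p_b = π·m·cos α = 14.133763
CR = (65.941496 + 49.726032 − 282.149000·sin 18.42500°)/14.133763 = 1.874282
contact ratio ≈ 1.8743

1.8743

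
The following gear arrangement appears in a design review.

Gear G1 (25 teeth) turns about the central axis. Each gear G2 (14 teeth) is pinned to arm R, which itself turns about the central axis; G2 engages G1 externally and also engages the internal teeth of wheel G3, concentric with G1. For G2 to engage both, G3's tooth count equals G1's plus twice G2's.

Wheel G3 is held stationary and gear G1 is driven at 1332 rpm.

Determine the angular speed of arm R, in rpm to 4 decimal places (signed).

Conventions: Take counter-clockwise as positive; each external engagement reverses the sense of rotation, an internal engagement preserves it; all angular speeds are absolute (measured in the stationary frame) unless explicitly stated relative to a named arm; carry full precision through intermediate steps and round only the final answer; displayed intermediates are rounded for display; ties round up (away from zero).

planetary set (25T centre, 14T on arm, 53T internal) — Willis relation
normalise by the input: solve with ω_sun = 1, then scale by 1332 rpm
ring teeth: 25 + 2·14 = 53
25(ω_sun−ω_arm) = −53(ω_ring−ω_arm),  ω_ring = 0, ω_sun = 1
25(1−ω_arm) = −53(0−ω_arm)  ⇒  78·ω_arm = 25  ⇒  ω_arm = 25/78
scale: ω_arm = 25/78 × 1332 rpm = +426.9231 rpm

+426.9231 rpm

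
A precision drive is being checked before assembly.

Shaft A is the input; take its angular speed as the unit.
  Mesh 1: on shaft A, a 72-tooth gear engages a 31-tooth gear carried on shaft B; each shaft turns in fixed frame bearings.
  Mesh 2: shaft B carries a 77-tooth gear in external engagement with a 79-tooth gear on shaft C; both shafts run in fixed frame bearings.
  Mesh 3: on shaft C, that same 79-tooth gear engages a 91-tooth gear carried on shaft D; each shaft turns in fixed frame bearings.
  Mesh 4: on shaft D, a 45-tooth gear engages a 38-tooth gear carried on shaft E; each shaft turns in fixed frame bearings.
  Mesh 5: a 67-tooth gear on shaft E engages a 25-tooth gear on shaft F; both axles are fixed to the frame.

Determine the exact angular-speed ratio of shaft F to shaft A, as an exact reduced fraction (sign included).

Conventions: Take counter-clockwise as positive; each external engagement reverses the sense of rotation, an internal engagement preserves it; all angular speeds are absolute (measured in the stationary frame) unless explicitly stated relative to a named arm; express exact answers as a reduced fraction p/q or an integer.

class = fixed-axis compound train [5 meshes; 5 ratios multiply, 5 sense flips]
mesh 1 [72T→31T]: running ratio 72/31, sense −
mesh 2 [77T→79T]: running ratio 5544/2449, sense +
mesh 3 [79T→91T]: running ratio 792/403, sense −
mesh 4 [45T→38T]: running ratio 17820/7657, sense +
mesh 5 [67T→25T]: running ratio 238788/38285, sense −
ω_out/ω_in = -238788/38285

-238788/38285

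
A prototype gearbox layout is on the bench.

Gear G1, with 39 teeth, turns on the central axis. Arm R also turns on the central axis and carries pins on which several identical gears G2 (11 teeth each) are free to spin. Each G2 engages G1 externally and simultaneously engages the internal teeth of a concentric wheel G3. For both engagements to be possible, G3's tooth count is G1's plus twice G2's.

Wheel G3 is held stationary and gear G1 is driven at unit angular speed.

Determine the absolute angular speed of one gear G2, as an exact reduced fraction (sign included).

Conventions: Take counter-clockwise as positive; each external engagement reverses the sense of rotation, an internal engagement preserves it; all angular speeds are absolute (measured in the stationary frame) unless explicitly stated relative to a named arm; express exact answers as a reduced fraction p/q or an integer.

planetary set (39T centre, 11T on arm, 61T internal) — Willis relation
ring teeth: 39 + 2·11 = 61
39(ω_sun−ω_arm) = −61(ω_ring−ω_arm),  ω_ring = 0, ω_sun = 1
39(1−ω_arm) = −61(0−ω_arm)  ⇒  100·ω_arm = 39  ⇒  ω_arm = 39/100
sun–planet mesh: 39·(1−39/100) = −11·(ω_p−ω_arm)  ⇒  ω_p−ω_arm = -2379/1100
ω_p = 39/100 − 2379/1100 = -39/22
exact speed ratio = -39/22

-39/22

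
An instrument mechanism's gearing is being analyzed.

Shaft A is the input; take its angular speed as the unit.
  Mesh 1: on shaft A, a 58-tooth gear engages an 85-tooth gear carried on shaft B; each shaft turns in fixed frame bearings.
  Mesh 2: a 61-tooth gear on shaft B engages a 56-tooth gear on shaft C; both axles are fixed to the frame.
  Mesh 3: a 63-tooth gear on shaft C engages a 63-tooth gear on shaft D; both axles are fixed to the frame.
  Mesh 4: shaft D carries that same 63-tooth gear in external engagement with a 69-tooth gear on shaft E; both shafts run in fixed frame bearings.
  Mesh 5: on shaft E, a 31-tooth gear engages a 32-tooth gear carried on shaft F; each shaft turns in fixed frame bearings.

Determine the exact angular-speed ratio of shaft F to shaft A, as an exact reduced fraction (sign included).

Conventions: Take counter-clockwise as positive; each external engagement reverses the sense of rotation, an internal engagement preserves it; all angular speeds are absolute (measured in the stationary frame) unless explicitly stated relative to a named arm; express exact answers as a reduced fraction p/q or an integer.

-164517/250240

class = fixed-axis compound train [5 meshes; 5 ratios multiply, 5 sense flips]
mesh 1 [58T→85T]: running ratio 58/85, sense −
mesh 2 [61T→56T]: running ratio 1769/2380, sense +
mesh 3 [63T→63T]: running ratio 1769/2380, sense −
mesh 4 [63T→69T]: running ratio 5307/7820, sense +
mesh 5 [31T→32T]: running ratio 164517/250240, sense −
ω_out/ω_in = -164517/250240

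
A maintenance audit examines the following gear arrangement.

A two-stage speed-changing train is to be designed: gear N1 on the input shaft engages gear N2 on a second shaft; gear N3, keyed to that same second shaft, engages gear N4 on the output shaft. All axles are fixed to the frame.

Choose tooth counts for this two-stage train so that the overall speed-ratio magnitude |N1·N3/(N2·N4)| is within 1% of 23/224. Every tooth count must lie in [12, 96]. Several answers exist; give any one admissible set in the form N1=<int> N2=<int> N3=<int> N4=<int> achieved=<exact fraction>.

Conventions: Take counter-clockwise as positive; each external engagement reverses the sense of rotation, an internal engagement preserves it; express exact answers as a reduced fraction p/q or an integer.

N1=12 N2=28 N3=23 N4=96 achieved=23/224

design class (target 23/224): fixed-axis compound train
target = 23/224 in lowest terms: an exact hit needs N1·N3 = k·23 and N2·N4 = k·224 for one integer k, every count in [12, 96]; additionally prefer no 1:1 stage (N1 ≠ N2, N3 ≠ N4)
k = 1…11: no 1:1-free in-range split of k·23 and k·224 into factor pairs; take k = 12
k = 12: N1·N3 = 276 = 12·23, N2·N4 = 2688 = 28·96
achieved = 12·23/(28·96) = 23/224; |achieved − target| = 0 ≤ 23/22400 ✓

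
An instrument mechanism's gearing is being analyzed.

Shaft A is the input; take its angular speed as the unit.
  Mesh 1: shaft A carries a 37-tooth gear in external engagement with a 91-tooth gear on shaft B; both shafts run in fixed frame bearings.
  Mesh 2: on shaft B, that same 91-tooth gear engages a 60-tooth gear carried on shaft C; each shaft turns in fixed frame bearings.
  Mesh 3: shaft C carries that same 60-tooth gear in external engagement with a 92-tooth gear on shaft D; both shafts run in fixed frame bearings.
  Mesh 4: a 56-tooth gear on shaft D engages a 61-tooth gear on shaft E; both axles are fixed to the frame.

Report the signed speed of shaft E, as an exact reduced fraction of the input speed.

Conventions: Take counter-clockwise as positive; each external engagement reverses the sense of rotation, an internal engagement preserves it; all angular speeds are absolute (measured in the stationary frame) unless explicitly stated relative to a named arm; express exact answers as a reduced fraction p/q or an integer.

4-mesh fixed-axis compound train (all bearings frame-fixed)
mesh 1 [37T→91T]: |ω|/ω_in = 1×37/91 = 37/91, sense flips to −
mesh 2 [91T→60T]: |ω|/ω_in = (37/91)×91/60 = 37/60, sense flips to +
mesh 3 [60T→92T]: |ω|/ω_in = (37/60)×60/92 = 37/92, sense flips to −
mesh 4 [56T→61T]: |ω|/ω_in = (37/92)×56/61 = 518/1403, sense flips to +
signed output speed (× input speed) = 518/1403

518/1403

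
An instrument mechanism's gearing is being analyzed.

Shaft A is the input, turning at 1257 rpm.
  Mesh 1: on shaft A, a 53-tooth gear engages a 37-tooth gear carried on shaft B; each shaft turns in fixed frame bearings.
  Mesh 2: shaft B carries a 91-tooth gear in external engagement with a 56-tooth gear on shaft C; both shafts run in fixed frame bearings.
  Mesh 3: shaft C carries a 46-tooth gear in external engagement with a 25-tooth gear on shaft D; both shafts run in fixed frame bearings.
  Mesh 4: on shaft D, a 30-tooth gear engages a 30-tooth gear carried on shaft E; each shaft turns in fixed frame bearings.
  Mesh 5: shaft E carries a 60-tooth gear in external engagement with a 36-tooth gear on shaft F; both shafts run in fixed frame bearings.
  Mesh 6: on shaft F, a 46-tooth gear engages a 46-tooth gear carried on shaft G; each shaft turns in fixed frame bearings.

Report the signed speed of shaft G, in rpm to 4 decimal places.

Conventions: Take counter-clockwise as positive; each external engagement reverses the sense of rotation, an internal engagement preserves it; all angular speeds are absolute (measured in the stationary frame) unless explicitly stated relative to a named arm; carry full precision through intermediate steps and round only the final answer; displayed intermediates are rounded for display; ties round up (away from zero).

+8972.8284 rpm

recognized (7 fixed axles, 6 meshes): fixed-axis compound train
mesh 1 [53T→37T]: ω = 1257.0000×53/37 = 1800.5676 rpm, sense flips to −
mesh 2 [91T→56T]: ω = 1800.5676×91/56 = 2925.9223 rpm, sense flips to +
mesh 3 [46T→25T]: ω = 2925.9223×46/25 = 5383.6970 rpm, sense flips to −
mesh 4 [30T→30T]: ω = 5383.6970×30/30 = 5383.6970 rpm, sense flips to +
mesh 5 [60T→36T]: ω = 5383.6970×60/36 = 8972.8284 rpm, sense flips to −
mesh 6 [46T→46T]: ω = 8972.8284×46/46 = 8972.8284 rpm, sense flips to +
signed output speed = +8972.8284 rpm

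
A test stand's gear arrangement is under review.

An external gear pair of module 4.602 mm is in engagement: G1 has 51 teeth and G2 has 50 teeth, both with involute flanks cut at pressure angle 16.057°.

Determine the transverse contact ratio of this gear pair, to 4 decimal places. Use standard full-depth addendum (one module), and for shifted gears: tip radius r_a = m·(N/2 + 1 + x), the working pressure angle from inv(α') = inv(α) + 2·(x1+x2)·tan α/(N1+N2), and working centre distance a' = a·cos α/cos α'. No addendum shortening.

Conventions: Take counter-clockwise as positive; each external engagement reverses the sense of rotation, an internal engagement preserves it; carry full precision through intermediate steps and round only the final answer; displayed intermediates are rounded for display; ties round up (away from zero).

topology: single-mesh involute geometry — m = 4.602, 51T/50T pair
base radii: r_b1 = 112.772786, r_b2 = 110.561555
tip radii: r_a1 = 121.953000, r_a2 = 119.652000
no profile shift: α' = α, a' = a
action lengths: √(r_a1²−r_b1²) = 46.420178, √(r_a2²−r_b2²) = 45.746515
base pitch p_b = π·m·cos α = 13.893575
CR = (46.420178 + 45.746515 − 232.401000·sin 16.05700°)/13.893575 = 2.007121
contact ratio ≈ 2.0071

2.0071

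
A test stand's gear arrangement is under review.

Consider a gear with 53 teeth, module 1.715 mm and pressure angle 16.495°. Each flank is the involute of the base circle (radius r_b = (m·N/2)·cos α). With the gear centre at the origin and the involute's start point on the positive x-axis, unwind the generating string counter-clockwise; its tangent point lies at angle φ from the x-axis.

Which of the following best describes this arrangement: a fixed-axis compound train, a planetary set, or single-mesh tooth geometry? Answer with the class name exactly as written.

single-mesh tooth geometry

topology: single-mesh involute geometry — m = 1.715, N = 53
classification: single-mesh tooth geometry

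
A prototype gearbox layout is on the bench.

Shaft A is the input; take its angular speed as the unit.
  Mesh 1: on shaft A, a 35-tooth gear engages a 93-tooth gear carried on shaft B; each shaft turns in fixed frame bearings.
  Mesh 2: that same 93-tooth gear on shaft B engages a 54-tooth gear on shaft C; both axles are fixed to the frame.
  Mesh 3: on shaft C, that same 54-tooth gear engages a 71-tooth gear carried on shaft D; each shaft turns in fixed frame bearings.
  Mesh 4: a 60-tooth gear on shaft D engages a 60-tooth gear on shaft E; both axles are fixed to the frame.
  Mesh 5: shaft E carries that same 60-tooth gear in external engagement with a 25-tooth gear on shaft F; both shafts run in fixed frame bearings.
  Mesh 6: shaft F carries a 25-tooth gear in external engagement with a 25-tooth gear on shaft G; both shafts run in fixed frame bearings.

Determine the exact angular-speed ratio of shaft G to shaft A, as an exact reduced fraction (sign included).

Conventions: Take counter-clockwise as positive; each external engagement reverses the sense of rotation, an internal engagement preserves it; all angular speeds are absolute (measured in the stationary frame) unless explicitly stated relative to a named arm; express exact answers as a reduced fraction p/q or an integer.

class = fixed-axis compound train [6 meshes; 6 ratios multiply, 6 sense flips]
mesh 1 [35T→93T]: running ratio 35/93, sense −
mesh 2 [93T→54T]: running ratio 35/54, sense +
mesh 3 [54T→71T]: running ratio 35/71, sense −
mesh 4 [60T→60T]: running ratio 35/71, sense +
mesh 5 [60T→25T]: running ratio 84/71, sense −
mesh 6 [25T→25T]: running ratio 84/71, sense +
ω_out/ω_in = 84/71

84/71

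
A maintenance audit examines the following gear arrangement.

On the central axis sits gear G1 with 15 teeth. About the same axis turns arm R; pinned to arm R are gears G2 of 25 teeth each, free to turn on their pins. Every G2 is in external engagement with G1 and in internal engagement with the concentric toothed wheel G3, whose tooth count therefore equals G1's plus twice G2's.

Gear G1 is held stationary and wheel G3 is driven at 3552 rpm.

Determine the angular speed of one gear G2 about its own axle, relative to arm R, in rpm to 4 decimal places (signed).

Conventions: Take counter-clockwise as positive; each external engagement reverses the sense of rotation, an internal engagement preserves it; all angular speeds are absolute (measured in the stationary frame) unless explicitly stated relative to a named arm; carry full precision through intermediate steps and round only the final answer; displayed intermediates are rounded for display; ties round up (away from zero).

+1731.6000 rpm

recognized (axles ride arm R): planetary set, 15/25/65 teeth
normalise by the input: solve with ω_ring = 1, then scale by 3552 rpm
ring teeth: 15 + 2·25 = 65
15(ω_sun−ω_arm) = −65(ω_ring−ω_arm),  ω_sun = 0, ω_ring = 1
15(0−ω_arm) = −65(1−ω_arm)  ⇒  80·ω_arm = 65  ⇒  ω_arm = 13/16
sun–planet mesh: 15·(0−13/16) = −25·(ω_p−ω_arm)  ⇒  ω_p−ω_arm = 39/80
scale: ω_p−ω_arm = 39/80 × 3552 rpm = +1731.6000 rpm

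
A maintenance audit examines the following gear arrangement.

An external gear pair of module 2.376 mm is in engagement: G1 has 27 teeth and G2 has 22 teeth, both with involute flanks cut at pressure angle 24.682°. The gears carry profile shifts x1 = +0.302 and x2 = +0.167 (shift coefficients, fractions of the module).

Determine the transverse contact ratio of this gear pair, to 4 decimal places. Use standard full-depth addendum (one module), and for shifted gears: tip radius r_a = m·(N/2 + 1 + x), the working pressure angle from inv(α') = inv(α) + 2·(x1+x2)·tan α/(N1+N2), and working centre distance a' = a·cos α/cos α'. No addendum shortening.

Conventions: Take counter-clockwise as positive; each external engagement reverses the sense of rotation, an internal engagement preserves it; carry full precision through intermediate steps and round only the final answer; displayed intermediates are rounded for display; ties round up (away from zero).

single-mesh involute tooth geometry (27T engaging 22T at module 2.376)
base radii: r_b1 = 29.145518, r_b2 = 23.748200
tip radii: r_a1 = 35.169552, r_a2 = 28.908792
inv(α') = inv(24.682°) + 2·(+0.302+0.167)·tan α/(27+22) = 0.03758332  ⇒  α' = 26.84375°
a' = a·cos α / cos α' = 58.2120·cos 24.682°/cos 26.84375° = 59.281855
action lengths: √(r_a1²−r_b1²) = 19.683399, √(r_a2²−r_b2²) = 16.484577
base pitch p_b = π·m·cos α = 6.782470
CR = (19.683399 + 16.484577 − 59.281855·sin 26.84375°)/6.782470 = 1.385737
contact ratio ≈ 1.3857

1.3857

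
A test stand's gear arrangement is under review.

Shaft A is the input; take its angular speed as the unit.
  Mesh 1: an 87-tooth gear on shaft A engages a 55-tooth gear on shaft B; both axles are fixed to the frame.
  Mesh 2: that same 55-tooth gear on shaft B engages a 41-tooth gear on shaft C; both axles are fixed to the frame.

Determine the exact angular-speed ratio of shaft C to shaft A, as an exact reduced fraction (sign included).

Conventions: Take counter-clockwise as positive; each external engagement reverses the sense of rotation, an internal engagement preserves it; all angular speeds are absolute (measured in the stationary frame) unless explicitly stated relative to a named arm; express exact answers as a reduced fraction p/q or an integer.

class = fixed-axis compound train [2 meshes; 2 ratios multiply, 2 sense flips]
mesh 1 [87T→55T]: running ratio 87/55, sense −
mesh 2 [55T→41T]: running ratio 87/41, sense +
ω_out/ω_in = 87/41

87/41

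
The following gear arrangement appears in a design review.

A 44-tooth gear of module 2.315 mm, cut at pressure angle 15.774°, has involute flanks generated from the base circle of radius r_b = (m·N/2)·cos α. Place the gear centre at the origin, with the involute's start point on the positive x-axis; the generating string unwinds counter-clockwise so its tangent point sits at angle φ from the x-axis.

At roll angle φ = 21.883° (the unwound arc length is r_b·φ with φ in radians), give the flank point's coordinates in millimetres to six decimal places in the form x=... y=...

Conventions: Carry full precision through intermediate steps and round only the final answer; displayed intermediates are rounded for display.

recognized (one wheel, involute flank): single-mesh tooth geometry, m = 2.315, N = 44
pitch radius r_p = m·N/2 = 2.315·44/2 = 50.930000
base radius r_b = r_p·cos α = 50.930000·cos 15.774° = 49.012050
roll angle φ = 21.883° = 0.38193040 rad
x = r_b·(cos φ + φ·sin φ) = 52.457455
y = r_b·(sin φ − φ·cos φ) = 0.896987

x=52.457455 y=0.896987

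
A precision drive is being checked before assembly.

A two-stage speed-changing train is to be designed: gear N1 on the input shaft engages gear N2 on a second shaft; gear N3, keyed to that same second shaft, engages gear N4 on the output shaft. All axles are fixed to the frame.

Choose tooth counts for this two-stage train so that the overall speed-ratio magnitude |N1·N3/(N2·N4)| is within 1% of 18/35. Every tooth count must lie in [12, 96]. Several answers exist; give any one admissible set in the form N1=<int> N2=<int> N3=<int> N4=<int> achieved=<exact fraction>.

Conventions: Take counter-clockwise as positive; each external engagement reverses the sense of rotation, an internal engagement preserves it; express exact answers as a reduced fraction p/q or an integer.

design class (target 18/35): fixed-axis compound train
target = 18/35 in lowest terms: an exact hit needs N1·N3 = k·18 and N2·N4 = k·35 for one integer k, every count in [12, 96]; additionally prefer no 1:1 stage (N1 ≠ N2, N3 ≠ N4)
k = 1…7: no 1:1-free in-range split of k·18 and k·35 into factor pairs; take k = 8
k = 8: N1·N3 = 144 = 12·12, N2·N4 = 280 = 14·20
achieved = 12·12/(14·20) = 18/35; |achieved − target| = 0 ≤ 9/1750 ✓

N1=12 N2=14 N3=12 N4=20 achieved=18/35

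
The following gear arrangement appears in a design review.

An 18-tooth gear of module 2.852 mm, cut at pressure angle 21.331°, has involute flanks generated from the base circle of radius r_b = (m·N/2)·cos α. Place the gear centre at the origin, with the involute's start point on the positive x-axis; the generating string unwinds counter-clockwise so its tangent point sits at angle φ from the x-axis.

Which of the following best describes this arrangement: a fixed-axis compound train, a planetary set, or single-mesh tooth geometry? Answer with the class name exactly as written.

topology: single-mesh involute geometry — m = 2.852, N = 18
classification: single-mesh tooth geometry

single-mesh tooth geometry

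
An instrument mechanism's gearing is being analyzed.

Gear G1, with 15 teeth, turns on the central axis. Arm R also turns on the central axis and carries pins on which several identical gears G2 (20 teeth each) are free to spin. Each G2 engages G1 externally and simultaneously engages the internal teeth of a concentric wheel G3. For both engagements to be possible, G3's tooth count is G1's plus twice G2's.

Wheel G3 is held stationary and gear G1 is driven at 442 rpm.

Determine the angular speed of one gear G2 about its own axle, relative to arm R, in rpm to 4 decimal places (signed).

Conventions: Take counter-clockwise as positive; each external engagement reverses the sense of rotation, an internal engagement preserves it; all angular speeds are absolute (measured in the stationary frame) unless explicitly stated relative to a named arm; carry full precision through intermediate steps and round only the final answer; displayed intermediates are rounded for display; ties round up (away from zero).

planetary set (15T centre, 20T on arm, 55T internal) — Willis relation
normalise by the input: solve with ω_sun = 1, then scale by 442 rpm
ring teeth: 15 + 2·20 = 55
15(ω_sun−ω_arm) = −55(ω_ring−ω_arm),  ω_ring = 0, ω_sun = 1
15(1−ω_arm) = −55(0−ω_arm)  ⇒  70·ω_arm = 15  ⇒  ω_arm = 3/14
sun–planet mesh: 15·(1−3/14) = −20·(ω_p−ω_arm)  ⇒  ω_p−ω_arm = -33/56
scale: ω_p−ω_arm = -33/56 × 442 rpm = -260.4643 rpm

-260.4643 rpm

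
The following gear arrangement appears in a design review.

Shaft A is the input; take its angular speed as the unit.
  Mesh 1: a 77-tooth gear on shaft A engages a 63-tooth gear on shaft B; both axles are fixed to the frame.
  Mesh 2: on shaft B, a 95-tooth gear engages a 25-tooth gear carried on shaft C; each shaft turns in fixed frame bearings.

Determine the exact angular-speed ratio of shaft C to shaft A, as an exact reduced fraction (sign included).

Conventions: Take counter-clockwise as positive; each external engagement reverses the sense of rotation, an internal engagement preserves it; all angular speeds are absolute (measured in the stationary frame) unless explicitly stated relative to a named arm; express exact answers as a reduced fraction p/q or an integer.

class = fixed-axis compound train [2 meshes; 2 ratios multiply, 2 sense flips]
mesh 1 [77T→63T]: running ratio 11/9, sense −
mesh 2 [95T→25T]: running ratio 209/45, sense +
ω_out/ω_in = 209/45

209/45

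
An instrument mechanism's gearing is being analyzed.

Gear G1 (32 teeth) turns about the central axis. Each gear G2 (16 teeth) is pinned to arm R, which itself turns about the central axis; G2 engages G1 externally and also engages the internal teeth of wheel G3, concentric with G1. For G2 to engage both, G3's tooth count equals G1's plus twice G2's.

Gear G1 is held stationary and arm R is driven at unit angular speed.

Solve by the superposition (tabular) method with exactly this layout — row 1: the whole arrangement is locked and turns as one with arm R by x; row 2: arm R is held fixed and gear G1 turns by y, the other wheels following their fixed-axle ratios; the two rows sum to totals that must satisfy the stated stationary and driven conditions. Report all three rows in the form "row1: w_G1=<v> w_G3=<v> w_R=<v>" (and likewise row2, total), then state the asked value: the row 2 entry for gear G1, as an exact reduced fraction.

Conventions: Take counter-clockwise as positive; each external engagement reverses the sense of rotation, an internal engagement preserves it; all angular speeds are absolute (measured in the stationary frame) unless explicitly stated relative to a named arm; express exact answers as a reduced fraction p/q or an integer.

recognized (axles ride arm R): planetary set, 32/16/64 teeth
row 1: whole set turns with the arm by x
superposition row 2 [arm held]: sun y, ring −(32/64)·y, arm 0
boundary: total ω_sun = x + y = 0 and total ω_arm = x = 1  ⇒  y = -1, x = 1
row 2 ring = −(32/64)·(-1) = 1/2
totals (row 1 + row 2): sun 1 + (-1) = 0, ring 1 + 1/2 = 3/2, arm 1 + 0 = 1
asked cell (row2, sun) = -1

row1: w_G1=1 w_G3=1 w_R=1
row2: w_G1=-1 w_G3=1/2 w_R=0
total: w_G1=0 w_G3=3/2 w_R=1
asked value: -1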